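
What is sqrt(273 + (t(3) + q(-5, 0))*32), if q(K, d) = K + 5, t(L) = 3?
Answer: 3*sqrt(41) ≈ 19.209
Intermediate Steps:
q(K, d) = 5 + K
sqrt(273 + (t(3) + q(-5, 0))*32) = sqrt(273 + (3 + (5 - 5))*32) = sqrt(273 + (3 + 0)*32) = sqrt(273 + 3*32) = sqrt(273 + 96) = sqrt(369) = 3*sqrt(41)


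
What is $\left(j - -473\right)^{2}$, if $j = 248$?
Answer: $519841$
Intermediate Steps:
$\left(j - -473\right)^{2} = \left(248 - -473\right)^{2} = \left(248 + 473\right)^{2} = 721^{2} = 519841$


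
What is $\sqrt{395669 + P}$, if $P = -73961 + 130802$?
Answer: $\sqrt{452510} \approx 672.69$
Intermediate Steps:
$P = 56841$
$\sqrt{395669 + P} = \sqrt{395669 + 56841} = \sqrt{452510}$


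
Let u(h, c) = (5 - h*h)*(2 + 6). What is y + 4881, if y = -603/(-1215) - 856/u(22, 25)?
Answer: 315676403/64665 ≈ 4881.7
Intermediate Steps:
u(h, c) = 40 - 8*h² (u(h, c) = (5 - h²)*8 = 40 - 8*h²)
y = 46538/64665 (y = -603/(-1215) - 856/(40 - 8*22²) = -603*(-1/1215) - 856/(40 - 8*484) = 67/135 - 856/(40 - 3872) = 67/135 - 856/(-3832) = 67/135 - 856*(-1/3832) = 67/135 + 107/479 = 46538/64665 ≈ 0.71968)
y + 4881 = 46538/64665 + 4881 = 315676403/64665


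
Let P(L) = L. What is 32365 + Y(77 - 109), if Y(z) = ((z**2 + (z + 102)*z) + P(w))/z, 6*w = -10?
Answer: 3110693/96 ≈ 32403.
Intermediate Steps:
w = -5/3 (w = (1/6)*(-10) = -5/3 ≈ -1.6667)
Y(z) = (-5/3 + z**2 + z*(102 + z))/z (Y(z) = ((z**2 + (z + 102)*z) - 5/3)/z = ((z**2 + (102 + z)*z) - 5/3)/z = ((z**2 + z*(102 + z)) - 5/3)/z = (-5/3 + z**2 + z*(102 + z))/z)
32365 + Y(77 - 109) = 32365 + (102 + 2*(77 - 109) - 5/(3*(77 - 109))) = 32365 + (102 + 2*(-32) - 5/3/(-32)) = 32365 + (102 - 64 - 5/3*(-1/32)) = 32365 + (102 - 64 + 5/96) = 32365 + 3653/96 = 3110693/96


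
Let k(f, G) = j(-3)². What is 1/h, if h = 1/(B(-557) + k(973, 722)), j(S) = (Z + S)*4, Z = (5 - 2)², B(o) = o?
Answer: 19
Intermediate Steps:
Z = 9 (Z = 3² = 9)
j(S) = 36 + 4*S (j(S) = (9 + S)*4 = 36 + 4*S)
k(f, G) = 576 (k(f, G) = (36 + 4*(-3))² = (36 - 12)² = 24² = 576)
h = 1/19 (h = 1/(-557 + 576) = 1/19 ≈ 0.052632)
1/h = 1/(1/19) = 19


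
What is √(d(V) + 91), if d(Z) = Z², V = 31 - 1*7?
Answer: √667 ≈ 25.826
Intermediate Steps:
V = 24 (V = 31 - 7 = 24)
√(d(V) + 91) = √(24² + 91) = √(576 + 91) = √667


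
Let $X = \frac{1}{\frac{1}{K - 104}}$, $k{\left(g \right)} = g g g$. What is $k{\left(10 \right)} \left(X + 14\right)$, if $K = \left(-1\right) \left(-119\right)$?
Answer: $29000$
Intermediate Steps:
$K = 119$
$k{\left(g \right)} = g^{3}$ ($k{\left(g \right)} = g^{2} g = g^{3}$)
$X = 15$ ($X = \frac{1}{\frac{1}{119 - 104}} = \frac{1}{\frac{1}{15}} = 15$)
$k{\left(10 \right)} \left(X + 14\right) = 10^{3} \left(15 + 14\right) = 1000 \cdot 29 = 29000$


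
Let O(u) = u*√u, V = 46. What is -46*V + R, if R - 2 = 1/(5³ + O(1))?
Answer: -266363/126 ≈ -2114.0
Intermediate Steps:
O(u) = u^(3/2)
R = 253/126 (R = 2 + 1/(5³ + 1^(3/2)) = 2 + 1/(125 + 1) = 2 + 1/126 = 253/126 ≈ 2.0079)
-46*V + R = -46*46 + 253/126 = -2116 + 253/126 = -266363/126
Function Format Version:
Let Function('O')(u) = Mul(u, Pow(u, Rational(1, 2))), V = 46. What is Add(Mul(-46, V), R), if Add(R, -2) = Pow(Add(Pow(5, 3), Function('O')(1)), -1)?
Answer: Rational(-266363, 126) ≈ -2114.0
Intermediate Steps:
Function('O')(u) = Pow(u, Rational(3, 2))
R = Rational(253, 126) (R = Add(2, Pow(Add(Pow(5, 3), Pow(1, Rational(3, 2))), -1)) = Add(2, Pow(Add(125, 1), -1)) = Add(2, Pow(126, -1)) = Add(2, Rational(1, 126)) = Rational(253, 126) ≈ 2.0079)
Add(Mul(-46, V), R) = Add(Mul(-46, 46), Rational(253, 126)) = Add(-2116, Rational(253, 126)) = Rational(-266363, 126)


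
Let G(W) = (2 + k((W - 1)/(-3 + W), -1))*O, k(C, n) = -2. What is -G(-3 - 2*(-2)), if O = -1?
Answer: 0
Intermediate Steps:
G(W) = 0 (G(W) = (2 - 2)*(-1) = 0*(-1) = 0)
-G(-3 - 2*(-2)) = -1*0 = 0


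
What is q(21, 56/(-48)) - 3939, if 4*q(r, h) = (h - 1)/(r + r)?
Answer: -3970525/1008 ≈ -3939.0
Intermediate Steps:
q(r, h) = (-1 + h)/(8*r) (q(r, h) = ((h - 1)/(r + r))/4 = ((-1 + h)/((2*r)))/4 = ((-1 + h)*(1/(2*r)))/4 = ((-1 + h)/(2*r))/4 = (-1 + h)/(8*r))
q(21, 56/(-48)) - 3939 = (⅛)*(-1 + 56/(-48))/21 - 3939 = (⅛)*(1/21)*(-1 + 56*(-1/48)) - 3939 = (⅛)*(1/21)*(-1 - 7/6) - 3939 = (⅛)*(1/21)*(-13/6) - 3939 = -13/1008 - 3939 = -3970525/1008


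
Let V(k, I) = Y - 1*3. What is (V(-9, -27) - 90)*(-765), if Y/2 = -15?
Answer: 94095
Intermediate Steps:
Y = -30 (Y = 2*(-15) = -30)
V(k, I) = -33 (V(k, I) = -30 - 1*3 = -30 - 3 = -33)
(V(-9, -27) - 90)*(-765) = (-33 - 90)*(-765) = -123*(-765) = 94095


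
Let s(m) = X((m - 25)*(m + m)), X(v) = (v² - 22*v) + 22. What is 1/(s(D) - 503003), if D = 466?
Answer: 1/168921318899 ≈ 5.9199e-12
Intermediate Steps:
X(v) = 22 + v² - 22*v
s(m) = 22 - 44*m*(-25 + m) + 4*m²*(-25 + m)² (s(m) = 22 + ((m - 25)*(m + m))² - 22*(m - 25)*(m + m) = 22 + ((-25 + m)*(2*m))² - 22*(-25 + m)*2*m = 22 + (2*m*(-25 + m))² - 44*m*(-25 + m) = 22 + 4*m²*(-25 + m)² - 44*m*(-25 + m) = 22 - 44*m*(-25 + m) + 4*m²*(-25 + m)²)
1/(s(D) - 503003) = 1/((22 - 44*466*(-25 + 466) + 4*466²*(-25 + 466)²) - 503003) = 1/((22 - 44*466*441 + 4*217156*441²) - 503003) = 1/((22 - 9042264 + 4*217156*194481) - 503003) = 1/((22 - 9042264 + 168930864144) - 503003) = 1/(168921821902 - 503003) = 1/168921318899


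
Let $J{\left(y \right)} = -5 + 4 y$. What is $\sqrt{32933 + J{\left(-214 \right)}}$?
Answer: $2 \sqrt{8018} \approx 179.09$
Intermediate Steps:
$\sqrt{32933 + J{\left(-214 \right)}} = \sqrt{32933 + \left(-5 + 4 \left(-214\right)\right)} = \sqrt{32933 - 861} = \sqrt{32072} = 2 \sqrt{8018}$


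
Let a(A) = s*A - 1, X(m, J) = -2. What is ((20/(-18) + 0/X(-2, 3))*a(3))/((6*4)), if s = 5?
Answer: -35/54 ≈ -0.64815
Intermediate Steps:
a(A) = -1 + 5*A (a(A) = 5*A - 1 = -1 + 5*A)
((20/(-18) + 0/X(-2, 3))*a(3))/((6*4)) = ((20/(-18) + 0/(-2))*(-1 + 5*3))/((6*4)) = ((20*(-1/18) + 0*(-½))*(-1 + 15))/24 = ((-10/9 + 0)*14)*(1/24) = -10/9*14*(1/24) = -140/9*1/24 = -35/54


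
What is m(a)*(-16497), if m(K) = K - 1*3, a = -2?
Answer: 82485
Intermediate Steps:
m(K) = -3 + K (m(K) = K - 3 = -3 + K)
m(a)*(-16497) = (-3 - 2)*(-16497) = -5*(-16497) = 82485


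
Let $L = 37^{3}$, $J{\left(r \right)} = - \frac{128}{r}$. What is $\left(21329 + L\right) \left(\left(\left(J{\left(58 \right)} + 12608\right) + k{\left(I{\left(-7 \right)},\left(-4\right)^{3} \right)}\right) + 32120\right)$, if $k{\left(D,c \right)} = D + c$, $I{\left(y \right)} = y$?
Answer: $\frac{93215898198}{29} \approx 3.2143 \cdot 10^{9}$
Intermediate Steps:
$L = 50653$
$\left(21329 + L\right) \left(\left(\left(J{\left(58 \right)} + 12608\right) + k{\left(I{\left(-7 \right)},\left(-4\right)^{3} \right)}\right) + 32120\right) = \left(21329 + 50653\right) \left(\left(\left(- \frac{128}{58} + 12608\right) + \left(-7 + \left(-4\right)^{3}\right)\right) + 32120\right) = 71982 \left(\left(\left(\left(-128\right) \frac{1}{58} + 12608\right) - 71\right) + 32120\right) = 71982 \left(\left(\left(- \frac{64}{29} + 12608\right) - 71\right) + 32120\right) = 71982 \left(\left(\frac{365568}{29} - 71\right) + 32120\right) = 71982 \left(\frac{363509}{29} + 32120\right) = 71982 \cdot \frac{1294989}{29} = \frac{93215898198}{29}$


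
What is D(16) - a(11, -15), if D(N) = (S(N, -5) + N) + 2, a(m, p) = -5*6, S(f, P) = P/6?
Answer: 283/6 ≈ 47.167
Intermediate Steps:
S(f, P) = P/6 (S(f, P) = P*(⅙) = P/6)
a(m, p) = -30
D(N) = 7/6 + N (D(N) = ((⅙)*(-5) + N) + 2 = (-⅚ + N) + 2 = 7/6 + N)
D(16) - a(11, -15) = (7/6 + 16) - 1*(-30) = 103/6 + 30 = 283/6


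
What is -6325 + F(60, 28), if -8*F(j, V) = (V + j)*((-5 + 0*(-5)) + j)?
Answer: -6930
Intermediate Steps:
F(j, V) = -(-5 + j)*(V + j)/8 (F(j, V) = -(V + j)*((-5 + 0*(-5)) + j)/8 = -(V + j)*((-5 + 0) + j)/8 = -(V + j)*(-5 + j)/8 = -(-5 + j)*(V + j)/8)
-6325 + F(60, 28) = -6325 + (-⅛*60² + (5/8)*28 + (5/8)*60 - ⅛*28*60) = -6325 + (-⅛*3600 + 35/2 + 75/2 - 210) = -6325 + (-450 + 35/2 + 75/2 - 210) = -6325 - 605 = -6930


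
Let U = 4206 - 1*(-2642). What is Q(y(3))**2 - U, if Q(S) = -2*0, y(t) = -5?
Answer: -6848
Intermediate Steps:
Q(S) = 0
U = 6848 (U = 4206 + 2642 = 6848)
Q(y(3))**2 - U = 0**2 - 1*6848 = 0 - 6848 = -6848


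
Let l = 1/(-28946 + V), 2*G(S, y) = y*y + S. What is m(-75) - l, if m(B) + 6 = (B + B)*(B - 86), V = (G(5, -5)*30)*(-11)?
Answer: 818385025/33896 ≈ 24144.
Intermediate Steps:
G(S, y) = S/2 + y**2/2 (G(S, y) = (y*y + S)/2 = (y**2 + S)/2 = (S + y**2)/2 = S/2 + y**2/2)
V = -4950 (V = (((1/2)*5 + (1/2)*(-5)**2)*30)*(-11) = ((5/2 + (1/2)*25)*30)*(-11) = ((5/2 + 25/2)*30)*(-11) = (15*30)*(-11) = 450*(-11) = -4950)
l = -1/33896 (l = 1/(-28946 - 4950) = 1/(-33896) = -1/33896 ≈ -2.9502e-5)
m(B) = -6 + 2*B*(-86 + B) (m(B) = -6 + (B + B)*(B - 86) = -6 + (2*B)*(-86 + B) = -6 + 2*B*(-86 + B))
m(-75) - l = (-6 - 172*(-75) + 2*(-75)**2) - 1*(-1/33896) = (-6 + 12900 + 2*5625) + 1/33896 = (-6 + 12900 + 11250) + 1/33896 = 24144 + 1/33896 = 818385025/33896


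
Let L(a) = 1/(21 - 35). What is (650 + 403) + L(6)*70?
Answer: 1048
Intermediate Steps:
L(a) = -1/14 (L(a) = 1/(-14) = -1/14)
(650 + 403) + L(6)*70 = (650 + 403) - 1/14*70 = 1053 - 5 = 1048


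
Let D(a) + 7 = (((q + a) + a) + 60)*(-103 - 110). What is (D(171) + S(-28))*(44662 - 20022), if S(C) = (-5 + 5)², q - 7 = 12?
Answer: -2209715200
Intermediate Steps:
q = 19 (q = 7 + 12 = 19)
S(C) = 0 (S(C) = 0² = 0)
D(a) = -16834 - 426*a (D(a) = -7 + (((19 + a) + a) + 60)*(-103 - 110) = -7 + ((19 + 2*a) + 60)*(-213) = -7 + (79 + 2*a)*(-213) = -7 + (-16827 - 426*a) = -16834 - 426*a)
(D(171) + S(-28))*(44662 - 20022) = ((-16834 - 426*171) + 0)*(44662 - 20022) = ((-16834 - 72846) + 0)*24640 = (-89680 + 0)*24640 = -89680*24640 = -2209715200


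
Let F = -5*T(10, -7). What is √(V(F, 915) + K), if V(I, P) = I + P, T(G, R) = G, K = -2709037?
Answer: 6*I*√75227 ≈ 1645.7*I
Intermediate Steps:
F = -50 (F = -5*10 = -50)
√(V(F, 915) + K) = √((-50 + 915) - 2709037) = √(865 - 2709037) = √(-2708172) = 6*I*√75227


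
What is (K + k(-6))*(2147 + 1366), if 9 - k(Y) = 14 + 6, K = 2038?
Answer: 7120851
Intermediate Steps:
k(Y) = -11 (k(Y) = 9 - (14 + 6) = 9 - 1*20 = 9 - 20 = -11)
(K + k(-6))*(2147 + 1366) = (2038 - 11)*(2147 + 1366) = 2027*3513 = 7120851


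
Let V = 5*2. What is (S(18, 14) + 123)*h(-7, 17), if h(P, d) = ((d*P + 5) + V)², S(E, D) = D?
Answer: 1481792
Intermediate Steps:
V = 10
h(P, d) = (15 + P*d)² (h(P, d) = ((d*P + 5) + 10)² = ((P*d + 5) + 10)² = ((5 + P*d) + 10)² = (15 + P*d)²)
(S(18, 14) + 123)*h(-7, 17) = (14 + 123)*(15 - 7*17)² = 137*(15 - 119)² = 137*(-104)² = 137*10816 = 1481792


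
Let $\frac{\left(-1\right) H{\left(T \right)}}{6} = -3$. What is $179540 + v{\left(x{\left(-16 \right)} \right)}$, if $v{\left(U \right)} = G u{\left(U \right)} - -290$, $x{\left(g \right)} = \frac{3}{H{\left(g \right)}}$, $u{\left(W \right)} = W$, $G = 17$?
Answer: $\frac{1078997}{6} \approx 1.7983 \cdot 10^{5}$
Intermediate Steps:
$H{\left(T \right)} = 18$ ($H{\left(T \right)} = \left(-6\right) \left(-3\right) = 18$)
$x{\left(g \right)} = \frac{1}{6}$ ($x{\left(g \right)} = \frac{3}{18} = 3 \cdot \frac{1}{18} = \frac{1}{6}$)
$v{\left(U \right)} = 290 + 17 U$ ($v{\left(U \right)} = 17 U - -290 = 17 U + 290 = 290 + 17 U$)
$179540 + v{\left(x{\left(-16 \right)} \right)} = 179540 + \left(290 + 17 \cdot \frac{1}{6}\right) = 179540 + \left(290 + \frac{17}{6}\right) = 179540 + \frac{1757}{6} = \frac{1078997}{6}$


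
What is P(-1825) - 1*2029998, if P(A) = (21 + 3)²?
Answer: -2029422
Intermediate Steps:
P(A) = 576 (P(A) = 24² = 576)
P(-1825) - 1*2029998 = 576 - 1*2029998 = 576 - 2029998 = -2029422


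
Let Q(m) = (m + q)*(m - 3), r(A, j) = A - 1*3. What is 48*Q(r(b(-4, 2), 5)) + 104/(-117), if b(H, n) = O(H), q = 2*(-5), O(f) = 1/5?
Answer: 801592/225 ≈ 3562.6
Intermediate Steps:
O(f) = ⅕
q = -10
b(H, n) = ⅕
r(A, j) = -3 + A (r(A, j) = A - 3 = -3 + A)
Q(m) = (-10 + m)*(-3 + m) (Q(m) = (m - 10)*(m - 3) = (-10 + m)*(-3 + m))
48*Q(r(b(-4, 2), 5)) + 104/(-117) = 48*(30 + (-3 + ⅕)² - 13*(-3 + ⅕)) + 104/(-117) = 48*(30 + (-14/5)² - 13*(-14/5)) + 104*(-1/117) = 48*(30 + 196/25 + 182/5) - 8/9 = 48*(1856/25) - 8/9 = 89088/25 - 8/9 = 801592/225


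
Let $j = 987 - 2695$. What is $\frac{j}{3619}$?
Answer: $- \frac{244}{517} \approx -0.47195$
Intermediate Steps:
$j = -1708$
$\frac{j}{3619} = - \frac{1708}{3619} = \left(-1708\right) \frac{1}{3619} = - \frac{244}{517}$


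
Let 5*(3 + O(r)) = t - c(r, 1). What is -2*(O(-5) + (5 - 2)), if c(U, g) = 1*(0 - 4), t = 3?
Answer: -14/5 ≈ -2.8000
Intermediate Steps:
c(U, g) = -4 (c(U, g) = 1*(-4) = -4)
O(r) = -8/5 (O(r) = -3 + (3 - 1*(-4))/5 = -3 + (3 + 4)/5 = -3 + (⅕)*7 = -3 + 7/5 = -8/5)
-2*(O(-5) + (5 - 2)) = -2*(-8/5 + (5 - 2)) = -2*(-8/5 + 3) = -2*7/5 = -14/5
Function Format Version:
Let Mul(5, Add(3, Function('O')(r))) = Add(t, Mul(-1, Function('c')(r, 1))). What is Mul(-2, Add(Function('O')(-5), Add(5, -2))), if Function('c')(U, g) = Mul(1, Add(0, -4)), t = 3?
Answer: Rational(-14, 5) ≈ -2.8000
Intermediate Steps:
Function('c')(U, g) = -4 (Function('c')(U, g) = Mul(1, -4) = -4)
Function('O')(r) = Rational(-8, 5) (Function('O')(r) = Add(-3, Mul(Rational(1, 5), Add(3, Mul(-1, -4)))) = Add(-3, Mul(Rational(1, 5), Add(3, 4))) = Add(-3, Mul(Rational(1, 5), 7)) = Add(-3, Rational(7, 5)) = Rational(-8, 5))
Mul(-2, Add(Function('O')(-5), Add(5, -2))) = Mul(-2, Add(Rational(-8, 5), Add(5, -2))) = Mul(-2, Add(Rational(-8, 5), 3)) = Mul(-2, Rational(7, 5)) = Rational(-14, 5)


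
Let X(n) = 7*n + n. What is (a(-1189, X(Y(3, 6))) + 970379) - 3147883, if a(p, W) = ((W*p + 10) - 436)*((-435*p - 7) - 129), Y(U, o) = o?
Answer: -29733185846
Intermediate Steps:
X(n) = 8*n
a(p, W) = (-426 + W*p)*(-136 - 435*p) (a(p, W) = ((10 + W*p) - 436)*((-7 - 435*p) - 129) = (-426 + W*p)*(-136 - 435*p))
(a(-1189, X(Y(3, 6))) + 970379) - 3147883 = ((57936 + 185310*(-1189) - 435*8*6*(-1189)² - 136*8*6*(-1189)) + 970379) - 3147883 = ((57936 - 220333590 - 435*48*1413721 - 136*48*(-1189)) + 970379) - 3147883 = ((57936 - 220333590 - 29518494480 + 7761792) + 970379) - 3147883 = (-29731008342 + 970379) - 3147883 = -29730037963 - 3147883 = -29733185846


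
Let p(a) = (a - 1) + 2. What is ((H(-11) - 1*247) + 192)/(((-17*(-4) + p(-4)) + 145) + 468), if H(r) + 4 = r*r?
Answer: 31/339 ≈ 0.091445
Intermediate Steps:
H(r) = -4 + r² (H(r) = -4 + r*r = -4 + r²)
p(a) = 1 + a (p(a) = (-1 + a) + 2 = 1 + a)
((H(-11) - 1*247) + 192)/(((-17*(-4) + p(-4)) + 145) + 468) = (((-4 + (-11)²) - 1*247) + 192)/(((-17*(-4) + (1 - 4)) + 145) + 468) = (((-4 + 121) - 247) + 192)/(((68 - 3) + 145) + 468) = ((117 - 247) + 192)/((65 + 145) + 468) = (-130 + 192)/(210 + 468) = 62/678 = 62*(1/678) = 31/339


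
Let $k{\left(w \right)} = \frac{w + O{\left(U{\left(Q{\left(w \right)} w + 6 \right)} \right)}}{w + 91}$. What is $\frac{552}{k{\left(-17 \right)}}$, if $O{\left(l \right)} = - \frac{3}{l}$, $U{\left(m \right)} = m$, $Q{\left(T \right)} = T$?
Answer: $- \frac{6025080}{2509} \approx -2401.4$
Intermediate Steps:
$k{\left(w \right)} = \frac{w - \frac{3}{6 + w^{2}}}{91 + w}$ ($k{\left(w \right)} = \frac{w - \frac{3}{w w + 6}}{w + 91} = \frac{w - \frac{3}{w^{2} + 6}}{91 + w} = \frac{w - \frac{3}{6 + w^{2}}}{91 + w}$)
$\frac{552}{k{\left(-17 \right)}} = \frac{552}{\frac{1}{6 + \left(-17\right)^{2}} \frac{1}{91 - 17} \left(-3 - 17 \left(6 + \left(-17\right)^{2}\right)\right)} = \frac{552}{\frac{1}{6 + 289} \cdot \frac{1}{74} \left(-3 - 17 \left(6 + 289\right)\right)} = \frac{552}{\frac{1}{295} \cdot \frac{1}{74} \left(-3 - 5015\right)} = \frac{552}{\frac{1}{295} \cdot \frac{1}{74} \left(-5018\right)} = \frac{552}{- \frac{2509}{10915}} = 552 \left(- \frac{10915}{2509}\right) = - \frac{6025080}{2509}$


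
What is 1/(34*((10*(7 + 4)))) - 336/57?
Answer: -418861/71060 ≈ -5.8945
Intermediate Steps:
1/(34*((10*(7 + 4)))) - 336/57 = 1/(34*((10*11))) - 336*1/57 = (1/34)/110 - 112/19 = (1/34)*(1/110) - 112/19 = 1/3740 - 112/19 = -418861/71060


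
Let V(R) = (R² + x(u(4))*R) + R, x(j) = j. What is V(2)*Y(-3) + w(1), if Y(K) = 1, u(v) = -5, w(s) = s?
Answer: -3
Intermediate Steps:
V(R) = R² - 4*R (V(R) = (R² - 5*R) + R = R² - 4*R)
V(2)*Y(-3) + w(1) = (2*(-4 + 2))*1 + 1 = (2*(-2))*1 + 1 = -4*1 + 1 = -4 + 1 = -3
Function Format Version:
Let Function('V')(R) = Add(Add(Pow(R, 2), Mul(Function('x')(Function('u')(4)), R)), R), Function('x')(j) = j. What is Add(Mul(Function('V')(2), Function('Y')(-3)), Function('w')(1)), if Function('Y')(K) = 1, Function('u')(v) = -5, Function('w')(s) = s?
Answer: -3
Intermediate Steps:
Function('V')(R) = Add(Pow(R, 2), Mul(-4, R)) (Function('V')(R) = Add(Add(Pow(R, 2), Mul(-5, R)), R) = Add(Pow(R, 2), Mul(-4, R)))
Add(Mul(Function('V')(2), Function('Y')(-3)), Function('w')(1)) = Add(Mul(Mul(2, Add(-4, 2)), 1), 1) = Add(Mul(Mul(2, -2), 1), 1) = Add(Mul(-4, 1), 1) = Add(-4, 1) = -3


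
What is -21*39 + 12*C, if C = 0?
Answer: -819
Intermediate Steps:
-21*39 + 12*C = -21*39 + 12*0 = -819 + 0 = -819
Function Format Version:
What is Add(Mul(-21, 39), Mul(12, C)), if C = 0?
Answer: -819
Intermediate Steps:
Add(Mul(-21, 39), Mul(12, C)) = Add(Mul(-21, 39), Mul(12, 0)) = Add(-819, 0) = -819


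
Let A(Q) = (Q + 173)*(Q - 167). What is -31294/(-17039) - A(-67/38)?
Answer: 711072281785/24604316 ≈ 28900.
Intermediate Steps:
A(Q) = (-167 + Q)*(173 + Q) (A(Q) = (173 + Q)*(-167 + Q) = (-167 + Q)*(173 + Q))
-31294/(-17039) - A(-67/38) = -31294/(-17039) - (-28891 + (-67/38)² + 6*(-67/38)) = -31294*(-1/17039) - (-28891 + (-67*1/38)² + 6*(-67*1/38)) = 31294/17039 - (-28891 + (-67/38)² + 6*(-67/38)) = 31294/17039 - (-28891 + 4489/1444 - 201/19) = 31294/17039 - 1*(-41729391/1444) = 31294/17039 + 41729391/1444 = 711072281785/24604316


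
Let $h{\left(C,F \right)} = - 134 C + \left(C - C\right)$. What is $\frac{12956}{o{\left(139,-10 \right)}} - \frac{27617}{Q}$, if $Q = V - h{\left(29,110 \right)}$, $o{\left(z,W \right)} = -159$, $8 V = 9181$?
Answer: $- \frac{185617996}{2134257} \approx -86.971$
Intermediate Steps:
$h{\left(C,F \right)} = - 134 C$ ($h{\left(C,F \right)} = - 134 C + 0 = - 134 C$)
$V = \frac{9181}{8}$ ($V = \frac{1}{8} \cdot 9181 = \frac{9181}{8} \approx 1147.6$)
$Q = \frac{40269}{8}$ ($Q = \frac{9181}{8} - \left(-134\right) 29 = \frac{9181}{8} - -3886 = \frac{9181}{8} + 3886 = \frac{40269}{8} \approx 5033.6$)
$\frac{12956}{o{\left(139,-10 \right)}} - \frac{27617}{Q} = \frac{12956}{-159} - \frac{27617}{\frac{40269}{8}} = 12956 \left(- \frac{1}{159}\right) - \frac{220936}{40269} = - \frac{12956}{159} - \frac{220936}{40269} = - \frac{185617996}{2134257}$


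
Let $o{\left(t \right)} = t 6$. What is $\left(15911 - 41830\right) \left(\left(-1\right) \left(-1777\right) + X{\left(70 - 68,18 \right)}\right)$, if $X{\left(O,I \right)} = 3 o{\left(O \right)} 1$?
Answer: $-46991147$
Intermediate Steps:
$o{\left(t \right)} = 6 t$
$X{\left(O,I \right)} = 18 O$ ($X{\left(O,I \right)} = 3 \cdot 6 O 1 = 18 O 1 = 18 O$)
$\left(15911 - 41830\right) \left(\left(-1\right) \left(-1777\right) + X{\left(70 - 68,18 \right)}\right) = \left(15911 - 41830\right) \left(\left(-1\right) \left(-1777\right) + 18 \left(70 - 68\right)\right) = - 25919 \left(1777 + 18 \left(70 - 68\right)\right) = - 25919 \left(1777 + 18 \cdot 2\right) = - 25919 \left(1777 + 36\right) = \left(-25919\right) 1813 = -46991147$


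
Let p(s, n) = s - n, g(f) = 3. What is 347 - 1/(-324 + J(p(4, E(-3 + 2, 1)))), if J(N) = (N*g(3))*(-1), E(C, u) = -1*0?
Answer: 116593/336 ≈ 347.00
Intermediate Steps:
E(C, u) = 0
J(N) = -3*N (J(N) = (N*3)*(-1) = (3*N)*(-1) = -3*N)
347 - 1/(-324 + J(p(4, E(-3 + 2, 1)))) = 347 - 1/(-324 - 3*(4 - 1*0)) = 347 - 1/(-324 - 3*(4 + 0)) = 347 - 1/(-324 - 3*4) = 347 - 1/(-324 - 12) = 347 - 1/(-336) = 347 - 1*(-1/336) = 347 + 1/336 = 116593/336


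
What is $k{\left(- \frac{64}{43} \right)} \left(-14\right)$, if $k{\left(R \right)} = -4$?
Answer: $56$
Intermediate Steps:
$k{\left(- \frac{64}{43} \right)} \left(-14\right) = \left(-4\right) \left(-14\right) = 56$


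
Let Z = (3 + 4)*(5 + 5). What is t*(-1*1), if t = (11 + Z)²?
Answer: -6561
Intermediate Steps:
Z = 70 (Z = 7*10 = 70)
t = 6561 (t = (11 + 70)² = 81² = 6561)
t*(-1*1) = 6561*(-1*1) = 6561*(-1) = -6561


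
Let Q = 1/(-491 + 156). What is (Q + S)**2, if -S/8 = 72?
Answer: 37233947521/112225 ≈ 3.3178e+5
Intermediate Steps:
S = -576 (S = -8*72 = -576)
Q = -1/335 (Q = 1/(-335) = -1/335 ≈ -0.0029851)
(Q + S)**2 = (-1/335 - 576)**2 = (-192961/335)**2 = 37233947521/112225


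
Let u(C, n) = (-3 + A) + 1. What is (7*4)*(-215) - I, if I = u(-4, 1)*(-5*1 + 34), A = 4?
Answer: -6078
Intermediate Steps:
u(C, n) = 2 (u(C, n) = (-3 + 4) + 1 = 1 + 1 = 2)
I = 58 (I = 2*(-5*1 + 34) = 2*(-5 + 34) = 2*29 = 58)
(7*4)*(-215) - I = (7*4)*(-215) - 1*58 = 28*(-215) - 58 = -6020 - 58 = -6078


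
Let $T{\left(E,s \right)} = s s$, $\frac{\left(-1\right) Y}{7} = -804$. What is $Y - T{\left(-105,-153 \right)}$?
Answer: $-17781$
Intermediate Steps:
$Y = 5628$ ($Y = \left(-7\right) \left(-804\right) = 5628$)
$T{\left(E,s \right)} = s^{2}$
$Y - T{\left(-105,-153 \right)} = 5628 - \left(-153\right)^{2} = 5628 - 23409 = -17781$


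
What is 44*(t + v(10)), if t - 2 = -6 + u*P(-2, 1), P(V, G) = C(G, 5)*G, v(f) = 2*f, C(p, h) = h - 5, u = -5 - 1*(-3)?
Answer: 704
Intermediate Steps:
u = -2 (u = -5 + 3 = -2)
C(p, h) = -5 + h
P(V, G) = 0 (P(V, G) = (-5 + 5)*G = 0*G = 0)
t = -4 (t = 2 + (-6 - 2*0) = 2 + (-6 + 0) = 2 - 6 = -4)
44*(t + v(10)) = 44*(-4 + 2*10) = 44*(-4 + 20) = 44*16 = 704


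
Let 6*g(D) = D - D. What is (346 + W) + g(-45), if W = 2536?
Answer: 2882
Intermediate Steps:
g(D) = 0 (g(D) = (D - D)/6 = (1/6)*0 = 0)
(346 + W) + g(-45) = (346 + 2536) + 0 = 2882 + 0 = 2882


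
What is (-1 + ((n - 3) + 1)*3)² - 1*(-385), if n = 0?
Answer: 434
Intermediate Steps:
(-1 + ((n - 3) + 1)*3)² - 1*(-385) = (-1 + ((0 - 3) + 1)*3)² - 1*(-385) = (-1 + (-3 + 1)*3)² + 385 = (-1 - 2*3)² + 385 = (-1 - 6)² + 385 = (-7)² + 385 = 49 + 385 = 434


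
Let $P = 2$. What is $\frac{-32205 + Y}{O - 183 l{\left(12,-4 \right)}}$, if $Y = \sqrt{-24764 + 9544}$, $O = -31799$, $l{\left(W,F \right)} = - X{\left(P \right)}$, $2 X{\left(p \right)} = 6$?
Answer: $\frac{6441}{6250} - \frac{i \sqrt{3805}}{15625} \approx 1.0306 - 0.0039478 i$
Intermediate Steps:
$X{\left(p \right)} = 3$ ($X{\left(p \right)} = \frac{1}{2} \cdot 6 = 3$)
$l{\left(W,F \right)} = -3$ ($l{\left(W,F \right)} = \left(-1\right) 3 = -3$)
$Y = 2 i \sqrt{3805}$ ($Y = \sqrt{-15220} = 2 i \sqrt{3805} \approx 123.37 i$)
$\frac{-32205 + Y}{O - 183 l{\left(12,-4 \right)}} = \frac{-32205 + 2 i \sqrt{3805}}{-31799 - -549} = \frac{-32205 + 2 i \sqrt{3805}}{-31799 + 549} = \frac{-32205 + 2 i \sqrt{3805}}{-31250} = \left(-32205 + 2 i \sqrt{3805}\right) \left(- \frac{1}{31250}\right) = \frac{6441}{6250} - \frac{i \sqrt{3805}}{15625}$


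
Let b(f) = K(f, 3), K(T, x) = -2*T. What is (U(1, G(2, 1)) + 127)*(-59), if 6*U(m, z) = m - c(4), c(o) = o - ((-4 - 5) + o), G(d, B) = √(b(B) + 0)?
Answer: -22243/3 ≈ -7414.3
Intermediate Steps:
b(f) = -2*f
G(d, B) = √2*√(-B) (G(d, B) = √(-2*B + 0) = √(-2*B) = √2*√(-B))
c(o) = 9 (c(o) = o - (-9 + o) = o + (9 - o) = 9)
U(m, z) = -3/2 + m/6 (U(m, z) = (m - 1*9)/6 = (m - 9)/6 = (-9 + m)/6 = -3/2 + m/6)
(U(1, G(2, 1)) + 127)*(-59) = ((-3/2 + (⅙)*1) + 127)*(-59) = ((-3/2 + ⅙) + 127)*(-59) = (-4/3 + 127)*(-59) = (377/3)*(-59) = -22243/3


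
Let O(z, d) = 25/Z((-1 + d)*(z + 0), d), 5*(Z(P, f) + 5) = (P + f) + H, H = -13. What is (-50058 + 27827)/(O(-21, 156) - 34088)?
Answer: 69738647/106934181 ≈ 0.65216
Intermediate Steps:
Z(P, f) = -38/5 + P/5 + f/5 (Z(P, f) = -5 + ((P + f) - 13)/5 = -5 + (-13 + P + f)/5 = -5 + (-13/5 + P/5 + f/5) = -38/5 + P/5 + f/5)
O(z, d) = 25/(-38/5 + d/5 + z*(-1 + d)/5) (O(z, d) = 25/(-38/5 + ((-1 + d)*(z + 0))/5 + d/5) = 25/(-38/5 + ((-1 + d)*z)/5 + d/5) = 25/(-38/5 + (z*(-1 + d))/5 + d/5) = 25/(-38/5 + z*(-1 + d)/5 + d/5) = 25/(-38/5 + d/5 + z*(-1 + d)/5))
(-50058 + 27827)/(O(-21, 156) - 34088) = (-50058 + 27827)/(125/(-38 + 156 - 21*(-1 + 156)) - 34088) = -22231/(125/(-38 + 156 - 21*155) - 34088) = -22231/(125/(-38 + 156 - 3255) - 34088) = -22231/(125/(-3137) - 34088) = -22231/(125*(-1/3137) - 34088) = -22231/(-125/3137 - 34088) = -22231/(-106934181/3137) = -22231*(-3137/106934181) = 69738647/106934181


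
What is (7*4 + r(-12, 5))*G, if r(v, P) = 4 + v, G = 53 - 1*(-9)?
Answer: 1240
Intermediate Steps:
G = 62 (G = 53 + 9 = 62)
(7*4 + r(-12, 5))*G = (7*4 + (4 - 12))*62 = (28 - 8)*62 = 20*62 = 1240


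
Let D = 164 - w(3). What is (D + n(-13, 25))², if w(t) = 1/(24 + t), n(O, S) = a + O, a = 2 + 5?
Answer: 18190225/729 ≈ 24952.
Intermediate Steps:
a = 7
n(O, S) = 7 + O
D = 4427/27 (D = 164 - 1/(24 + 3) = 164 - 1/27 = 4427/27 ≈ 163.96)
(D + n(-13, 25))² = (4427/27 + (7 - 13))² = (4427/27 - 6)² = (4265/27)² = 18190225/729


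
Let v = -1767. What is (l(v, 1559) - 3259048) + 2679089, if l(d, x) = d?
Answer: -581726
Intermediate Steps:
(l(v, 1559) - 3259048) + 2679089 = (-1767 - 3259048) + 2679089 = -3260815 + 2679089 = -581726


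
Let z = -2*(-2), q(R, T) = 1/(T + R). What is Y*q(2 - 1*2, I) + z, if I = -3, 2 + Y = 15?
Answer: -⅓ ≈ -0.33333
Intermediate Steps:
Y = 13 (Y = -2 + 15 = 13)
q(R, T) = 1/(R + T)
z = 4
Y*q(2 - 1*2, I) + z = 13/((2 - 1*2) - 3) + 4 = 13/((2 - 2) - 3) + 4 = 13/(0 - 3) + 4 = 13/(-3) + 4 = 13*(-⅓) + 4 = -13/3 + 4 = -⅓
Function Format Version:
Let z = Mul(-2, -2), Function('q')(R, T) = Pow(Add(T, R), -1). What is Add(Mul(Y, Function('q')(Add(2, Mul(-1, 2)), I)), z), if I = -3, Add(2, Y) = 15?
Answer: Rational(-1, 3) ≈ -0.33333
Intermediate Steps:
Y = 13 (Y = Add(-2, 15) = 13)
Function('q')(R, T) = Pow(Add(R, T), -1)
z = 4
Add(Mul(Y, Function('q')(Add(2, Mul(-1, 2)), I)), z) = Add(Mul(13, Pow(Add(Add(2, Mul(-1, 2)), -3), -1)), 4) = Add(Mul(13, Pow(Add(Add(2, -2), -3), -1)), 4) = Add(Mul(13, Pow(Add(0, -3), -1)), 4) = Add(Mul(13, Pow(-3, -1)), 4) = Add(Mul(13, Rational(-1, 3)), 4) = Add(Rational(-13, 3), 4) = Rational(-1, 3)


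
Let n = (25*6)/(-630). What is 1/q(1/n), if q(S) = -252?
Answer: -1/252 ≈ -0.0039683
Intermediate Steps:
n = -5/21 (n = 150*(-1/630) = -5/21 ≈ -0.23810)
1/q(1/n) = 1/(-252) = -1/252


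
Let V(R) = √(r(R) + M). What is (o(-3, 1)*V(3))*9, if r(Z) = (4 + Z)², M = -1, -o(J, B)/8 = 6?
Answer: -1728*√3 ≈ -2993.0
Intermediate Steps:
o(J, B) = -48 (o(J, B) = -8*6 = -48)
V(R) = √(-1 + (4 + R)²) (V(R) = √((4 + R)² - 1) = √(-1 + (4 + R)²))
(o(-3, 1)*V(3))*9 = -48*√(-1 + (4 + 3)²)*9 = -48*√(-1 + 7²)*9 = -48*√(-1 + 49)*9 = -192*√3*9 = -1728*√3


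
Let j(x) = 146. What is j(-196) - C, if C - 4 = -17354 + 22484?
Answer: -4988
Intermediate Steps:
C = 5134 (C = 4 + (-17354 + 22484) = 4 + 5130 = 5134)
j(-196) - C = 146 - 1*5134 = 146 - 5134 = -4988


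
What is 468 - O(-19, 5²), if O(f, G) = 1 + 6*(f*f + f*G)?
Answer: 1151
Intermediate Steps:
O(f, G) = 1 + 6*f² + 6*G*f (O(f, G) = 1 + 6*(f² + G*f) = 1 + (6*f² + 6*G*f) = 1 + 6*f² + 6*G*f)
468 - O(-19, 5²) = 468 - (1 + 6*(-19)² + 6*5²*(-19)) = 468 - (1 + 6*361 + 6*25*(-19)) = 468 - (1 + 2166 - 2850) = 468 - 1*(-683) = 468 + 683 = 1151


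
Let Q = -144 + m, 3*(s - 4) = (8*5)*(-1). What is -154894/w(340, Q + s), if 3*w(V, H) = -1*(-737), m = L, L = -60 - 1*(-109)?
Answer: -464682/737 ≈ -630.50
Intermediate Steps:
s = -28/3 (s = 4 + ((8*5)*(-1))/3 = 4 + (40*(-1))/3 = 4 + (⅓)*(-40) = 4 - 40/3 = -28/3 ≈ -9.3333)
L = 49 (L = -60 + 109 = 49)
m = 49
Q = -95 (Q = -144 + 49 = -95)
w(V, H) = 737/3 (w(V, H) = (-1*(-737))/3 = (⅓)*737 = 737/3)
-154894/w(340, Q + s) = -154894/737/3 = -154894*3/737 = -464682/737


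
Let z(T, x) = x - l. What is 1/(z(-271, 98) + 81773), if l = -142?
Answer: 1/82013 ≈ 1.2193e-5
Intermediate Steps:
z(T, x) = 142 + x (z(T, x) = x - 1*(-142) = x + 142 = 142 + x)
1/(z(-271, 98) + 81773) = 1/((142 + 98) + 81773) = 1/(240 + 81773) = 1/82013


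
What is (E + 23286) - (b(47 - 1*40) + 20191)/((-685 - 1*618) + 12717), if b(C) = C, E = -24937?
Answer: -9432356/5707 ≈ -1652.8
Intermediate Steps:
(E + 23286) - (b(47 - 1*40) + 20191)/((-685 - 1*618) + 12717) = (-24937 + 23286) - ((47 - 1*40) + 20191)/((-685 - 1*618) + 12717) = -1651 - ((47 - 40) + 20191)/((-685 - 618) + 12717) = -1651 - (7 + 20191)/(-1303 + 12717) = -1651 - 20198/11414 = -1651 - 1*10099/5707 = -1651 - 10099/5707 = -9432356/5707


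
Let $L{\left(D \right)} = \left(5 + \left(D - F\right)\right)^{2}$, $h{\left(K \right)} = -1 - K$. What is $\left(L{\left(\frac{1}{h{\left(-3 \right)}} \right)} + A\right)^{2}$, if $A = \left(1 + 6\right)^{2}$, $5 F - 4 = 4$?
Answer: $\frac{41229241}{10000} \approx 4122.9$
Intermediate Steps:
$F = \frac{8}{5}$ ($F = \frac{4}{5} + \frac{1}{5} \cdot 4 = \frac{4}{5} + \frac{4}{5} = \frac{8}{5} \approx 1.6$)
$L{\left(D \right)} = \left(\frac{17}{5} + D\right)^{2}$ ($L{\left(D \right)} = \left(5 + \left(D - \frac{8}{5}\right)\right)^{2} = \left(5 + \left(- \frac{8}{5} + D\right)\right)^{2} = \left(\frac{17}{5} + D\right)^{2}$)
$A = 49$ ($A = 7^{2} = 49$)
$\left(L{\left(\frac{1}{h{\left(-3 \right)}} \right)} + A\right)^{2} = \left(\frac{\left(17 + \frac{5}{-1 - -3}\right)^{2}}{25} + 49\right)^{2} = \left(\frac{\left(17 + \frac{5}{-1 + 3}\right)^{2}}{25} + 49\right)^{2} = \left(\frac{\left(17 + \frac{5}{2}\right)^{2}}{25} + 49\right)^{2} = \left(\frac{\left(\frac{39}{2}\right)^{2}}{25} + 49\right)^{2} = \left(\frac{1}{25} \cdot \frac{1521}{4} + 49\right)^{2} = \left(\frac{1521}{100} + 49\right)^{2} = \left(\frac{6421}{100}\right)^{2} = \frac{41229241}{10000}$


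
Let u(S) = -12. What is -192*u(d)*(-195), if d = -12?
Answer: -449280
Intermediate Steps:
-192*u(d)*(-195) = -192*(-12)*(-195) = 2304*(-195) = -449280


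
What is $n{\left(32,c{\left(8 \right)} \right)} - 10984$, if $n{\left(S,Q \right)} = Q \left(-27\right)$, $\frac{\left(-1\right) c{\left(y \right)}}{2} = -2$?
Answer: $-11092$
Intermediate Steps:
$c{\left(y \right)} = 4$ ($c{\left(y \right)} = \left(-2\right) \left(-2\right) = 4$)
$n{\left(S,Q \right)} = - 27 Q$
$n{\left(32,c{\left(8 \right)} \right)} - 10984 = \left(-27\right) 4 - 10984 = -108 - 10984 = -11092$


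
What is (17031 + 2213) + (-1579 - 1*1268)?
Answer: 16397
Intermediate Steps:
(17031 + 2213) + (-1579 - 1*1268) = 19244 + (-1579 - 1268) = 19244 - 2847 = 16397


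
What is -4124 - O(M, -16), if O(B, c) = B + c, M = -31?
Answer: -4077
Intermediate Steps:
-4124 - O(M, -16) = -4124 - (-31 - 16) = -4124 - 1*(-47) = -4124 + 47 = -4077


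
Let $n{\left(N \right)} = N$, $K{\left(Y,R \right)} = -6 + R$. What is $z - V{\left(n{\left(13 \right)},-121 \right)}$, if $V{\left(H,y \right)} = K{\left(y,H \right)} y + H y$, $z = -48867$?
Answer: $-46447$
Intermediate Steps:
$V{\left(H,y \right)} = H y + y \left(-6 + H\right)$ ($V{\left(H,y \right)} = \left(-6 + H\right) y + H y = y \left(-6 + H\right) + H y = H y + y \left(-6 + H\right)$)
$z - V{\left(n{\left(13 \right)},-121 \right)} = -48867 - 2 \left(-121\right) \left(-3 + 13\right) = -48867 - 2 \left(-121\right) 10 = -48867 - -2420 = -48867 + 2420 = -46447$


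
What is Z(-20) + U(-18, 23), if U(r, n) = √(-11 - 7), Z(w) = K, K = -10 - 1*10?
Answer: -20 + 3*I*√2 ≈ -20.0 + 4.2426*I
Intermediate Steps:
K = -20 (K = -10 - 10 = -20)
Z(w) = -20
U(r, n) = 3*I*√2 (U(r, n) = √(-18) = 3*I*√2)
Z(-20) + U(-18, 23) = -20 + 3*I*√2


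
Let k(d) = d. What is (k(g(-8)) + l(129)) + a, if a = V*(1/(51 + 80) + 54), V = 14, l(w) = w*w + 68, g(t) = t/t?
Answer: 2288060/131 ≈ 17466.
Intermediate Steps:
g(t) = 1
l(w) = 68 + w² (l(w) = w² + 68 = 68 + w²)
a = 99050/131 (a = 14*(1/(51 + 80) + 54) = 14*(1/131 + 54) = 14*(7075/131) = 99050/131 ≈ 756.11)
(k(g(-8)) + l(129)) + a = (1 + (68 + 129²)) + 99050/131 = (1 + (68 + 16641)) + 99050/131 = (1 + 16709) + 99050/131 = 16710 + 99050/131 = 2288060/131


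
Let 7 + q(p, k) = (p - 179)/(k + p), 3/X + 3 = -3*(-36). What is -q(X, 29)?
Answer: 1672/127 ≈ 13.165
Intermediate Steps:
X = 1/35 (X = 3/(-3 - 3*(-36)) = 3/(-3 + 108) = 3/105 = 3*(1/105) = 1/35 ≈ 0.028571)
q(p, k) = -7 + (-179 + p)/(k + p) (q(p, k) = -7 + (p - 179)/(k + p) = -7 + (-179 + p)/(k + p))
-q(X, 29) = -(-179 - 7*29 - 6*1/35)/(29 + 1/35) = -(-179 - 203 - 6/35)/1016/35 = -35*(-13376)/(1016*35) = -1*(-1672/127) = 1672/127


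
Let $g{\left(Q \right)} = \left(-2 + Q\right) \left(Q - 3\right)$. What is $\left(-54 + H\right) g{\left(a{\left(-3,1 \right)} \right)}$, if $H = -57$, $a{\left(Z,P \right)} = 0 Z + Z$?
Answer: $-3330$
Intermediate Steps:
$a{\left(Z,P \right)} = Z$ ($a{\left(Z,P \right)} = 0 + Z = Z$)
$g{\left(Q \right)} = \left(-3 + Q\right) \left(-2 + Q\right)$ ($g{\left(Q \right)} = \left(-2 + Q\right) \left(-3 + Q\right) = \left(-3 + Q\right) \left(-2 + Q\right)$)
$\left(-54 + H\right) g{\left(a{\left(-3,1 \right)} \right)} = \left(-54 - 57\right) \left(6 + \left(-3\right)^{2} - -15\right) = - 111 \left(6 + 9 + 15\right) = \left(-111\right) 30 = -3330$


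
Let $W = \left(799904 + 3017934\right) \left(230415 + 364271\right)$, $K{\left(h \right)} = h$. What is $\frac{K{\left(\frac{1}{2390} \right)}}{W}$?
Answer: $\frac{1}{5426291393194520} \approx 1.8429 \cdot 10^{-16}$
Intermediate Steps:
$W = 2270414808868$ ($W = 3817838 \cdot 594686 = 2270414808868$)
$\frac{K{\left(\frac{1}{2390} \right)}}{W} = \frac{1}{2390 \cdot 2270414808868} = \frac{1}{2390} \cdot \frac{1}{2270414808868} = \frac{1}{5426291393194520}$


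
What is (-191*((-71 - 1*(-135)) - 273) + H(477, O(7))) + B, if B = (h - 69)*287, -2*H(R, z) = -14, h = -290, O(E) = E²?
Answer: -63107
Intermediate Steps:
H(R, z) = 7 (H(R, z) = -½*(-14) = 7)
B = -103033 (B = (-290 - 69)*287 = -359*287 = -103033)
(-191*((-71 - 1*(-135)) - 273) + H(477, O(7))) + B = (-191*((-71 - 1*(-135)) - 273) + 7) - 103033 = (-191*((-71 + 135) - 273) + 7) - 103033 = (-191*(64 - 273) + 7) - 103033 = (-191*(-209) + 7) - 103033 = (39919 + 7) - 103033 = 39926 - 103033 = -63107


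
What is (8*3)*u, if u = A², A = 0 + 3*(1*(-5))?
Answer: 5400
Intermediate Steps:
A = -15 (A = 0 + 3*(-5) = 0 - 15 = -15)
u = 225 (u = (-15)² = 225)
(8*3)*u = (8*3)*225 = 24*225 = 5400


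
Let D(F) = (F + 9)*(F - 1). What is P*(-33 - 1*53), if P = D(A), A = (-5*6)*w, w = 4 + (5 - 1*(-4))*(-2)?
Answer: -15458586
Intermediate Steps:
w = -14 (w = 4 + (5 + 4)*(-2) = 4 + 9*(-2) = 4 - 18 = -14)
A = 420 (A = -5*6*(-14) = -30*(-14) = 420)
D(F) = (-1 + F)*(9 + F) (D(F) = (9 + F)*(-1 + F) = (-1 + F)*(9 + F))
P = 179751 (P = -9 + 420² + 8*420 = -9 + 176400 + 3360 = 179751)
P*(-33 - 1*53) = 179751*(-33 - 1*53) = 179751*(-33 - 53) = 179751*(-86) = -15458586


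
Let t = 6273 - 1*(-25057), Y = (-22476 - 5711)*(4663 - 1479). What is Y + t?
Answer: -89716078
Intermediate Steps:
Y = -89747408 (Y = -28187*3184 = -89747408)
t = 31330 (t = 6273 + 25057 = 31330)
Y + t = -89747408 + 31330 = -89716078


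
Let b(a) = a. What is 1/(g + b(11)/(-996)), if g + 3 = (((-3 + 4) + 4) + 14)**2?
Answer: 996/356557 ≈ 0.0027934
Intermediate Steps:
g = 358 (g = -3 + (((-3 + 4) + 4) + 14)**2 = -3 + ((1 + 4) + 14)**2 = -3 + (5 + 14)**2 = -3 + 19**2 = -3 + 361 = 358)
1/(g + b(11)/(-996)) = 1/(358 + 11/(-996)) = 1/(358 + 11*(-1/996)) = 1/(358 - 11/996) = 1/(356557/996) = 996/356557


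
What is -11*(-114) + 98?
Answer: 1352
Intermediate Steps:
-11*(-114) + 98 = 1254 + 98 = 1352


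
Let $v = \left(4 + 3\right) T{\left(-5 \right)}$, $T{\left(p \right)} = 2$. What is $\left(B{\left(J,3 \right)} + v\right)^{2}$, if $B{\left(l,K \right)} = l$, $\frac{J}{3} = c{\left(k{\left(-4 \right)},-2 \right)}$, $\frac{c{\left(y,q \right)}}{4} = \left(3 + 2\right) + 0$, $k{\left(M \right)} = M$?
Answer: $5476$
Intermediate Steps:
$v = 14$ ($v = \left(4 + 3\right) 2 = 7 \cdot 2 = 14$)
$c{\left(y,q \right)} = 20$ ($c{\left(y,q \right)} = 4 \left(\left(3 + 2\right) + 0\right) = 4 \left(5 + 0\right) = 4 \cdot 5 = 20$)
$J = 60$ ($J = 3 \cdot 20 = 60$)
$\left(B{\left(J,3 \right)} + v\right)^{2} = \left(60 + 14\right)^{2} = 74^{2} = 5476$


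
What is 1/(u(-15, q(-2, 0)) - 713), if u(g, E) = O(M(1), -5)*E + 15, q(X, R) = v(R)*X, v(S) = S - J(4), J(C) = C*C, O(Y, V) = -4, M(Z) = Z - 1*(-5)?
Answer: -1/826 ≈ -0.0012107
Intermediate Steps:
M(Z) = 5 + Z (M(Z) = Z + 5 = 5 + Z)
J(C) = C²
v(S) = -16 + S (v(S) = S - 1*4² = S - 1*16 = S - 16 = -16 + S)
q(X, R) = X*(-16 + R) (q(X, R) = (-16 + R)*X = X*(-16 + R))
u(g, E) = 15 - 4*E (u(g, E) = -4*E + 15 = 15 - 4*E)
1/(u(-15, q(-2, 0)) - 713) = 1/((15 - (-8)*(-16 + 0)) - 713) = 1/((15 - (-8)*(-16)) - 713) = 1/((15 - 4*32) - 713) = 1/((15 - 128) - 713) = 1/(-113 - 713) = 1/(-826) = -1/826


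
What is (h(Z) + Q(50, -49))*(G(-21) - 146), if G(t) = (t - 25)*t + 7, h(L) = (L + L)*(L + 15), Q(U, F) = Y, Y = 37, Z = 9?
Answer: 387863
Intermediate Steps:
Q(U, F) = 37
h(L) = 2*L*(15 + L) (h(L) = (2*L)*(15 + L) = 2*L*(15 + L))
G(t) = 7 + t*(-25 + t) (G(t) = (-25 + t)*t + 7 = t*(-25 + t) + 7 = 7 + t*(-25 + t))
(h(Z) + Q(50, -49))*(G(-21) - 146) = (2*9*(15 + 9) + 37)*((7 + (-21)² - 25*(-21)) - 146) = (2*9*24 + 37)*((7 + 441 + 525) - 146) = (432 + 37)*(973 - 146) = 469*827 = 387863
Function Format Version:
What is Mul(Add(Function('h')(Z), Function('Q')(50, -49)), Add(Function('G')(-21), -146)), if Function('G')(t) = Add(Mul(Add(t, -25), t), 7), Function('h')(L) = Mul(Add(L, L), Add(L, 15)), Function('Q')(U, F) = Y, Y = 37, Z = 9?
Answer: 387863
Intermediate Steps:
Function('Q')(U, F) = 37
Function('h')(L) = Mul(2, L, Add(15, L)) (Function('h')(L) = Mul(Mul(2, L), Add(15, L)) = Mul(2, L, Add(15, L)))
Function('G')(t) = Add(7, Mul(t, Add(-25, t))) (Function('G')(t) = Add(Mul(Add(-25, t), t), 7) = Add(Mul(t, Add(-25, t)), 7) = Add(7, Mul(t, Add(-25, t))))
Mul(Add(Function('h')(Z), Function('Q')(50, -49)), Add(Function('G')(-21), -146)) = Mul(Add(Mul(2, 9, Add(15, 9)), 37), Add(Add(7, Pow(-21, 2), Mul(-25, -21)), -146)) = Mul(Add(Mul(2, 9, 24), 37), Add(Add(7, 441, 525), -146)) = Mul(Add(432, 37), Add(973, -146)) = Mul(469, 827) = 387863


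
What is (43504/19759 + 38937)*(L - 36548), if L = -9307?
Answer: -35280822647385/19759 ≈ -1.7856e+9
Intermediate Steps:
(43504/19759 + 38937)*(L - 36548) = (43504/19759 + 38937)*(-9307 - 36548) = (43504*(1/19759) + 38937)*(-45855) = (43504/19759 + 38937)*(-45855) = (769399687/19759)*(-45855) = -35280822647385/19759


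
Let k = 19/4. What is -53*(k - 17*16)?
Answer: 56657/4 ≈ 14164.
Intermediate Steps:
k = 19/4 (k = 19*(¼) = 19/4 ≈ 4.7500)
-53*(k - 17*16) = -53*(19/4 - 17*16) = -53*(19/4 - 272) = -53*(-1069/4) = 56657/4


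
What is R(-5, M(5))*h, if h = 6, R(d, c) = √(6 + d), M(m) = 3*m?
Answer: 6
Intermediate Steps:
R(-5, M(5))*h = √(6 - 5)*6 = √1*6 = 1*6 = 6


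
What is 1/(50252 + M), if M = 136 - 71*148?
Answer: 1/39880 ≈ 2.5075e-5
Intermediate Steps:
M = -10372 (M = 136 - 10508 = -10372)
1/(50252 + M) = 1/(50252 - 10372) = 1/39880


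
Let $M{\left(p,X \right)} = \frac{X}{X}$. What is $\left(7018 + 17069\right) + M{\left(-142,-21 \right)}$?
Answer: $24088$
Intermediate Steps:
$M{\left(p,X \right)} = 1$
$\left(7018 + 17069\right) + M{\left(-142,-21 \right)} = \left(7018 + 17069\right) + 1 = 24087 + 1 = 24088$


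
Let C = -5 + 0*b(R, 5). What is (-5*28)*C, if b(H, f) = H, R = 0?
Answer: 700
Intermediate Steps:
C = -5 (C = -5 + 0*0 = -5 + 0 = -5)
(-5*28)*C = -5*28*(-5) = -140*(-5) = 700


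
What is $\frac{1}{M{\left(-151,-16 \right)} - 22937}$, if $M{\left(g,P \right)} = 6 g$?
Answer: $- \frac{1}{23843} \approx -4.1941 \cdot 10^{-5}$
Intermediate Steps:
$\frac{1}{M{\left(-151,-16 \right)} - 22937} = \frac{1}{6 \left(-151\right) - 22937} = \frac{1}{-906 - 22937} = \frac{1}{-23843} = - \frac{1}{23843}$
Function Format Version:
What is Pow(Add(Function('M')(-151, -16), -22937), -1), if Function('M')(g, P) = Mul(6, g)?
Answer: Rational(-1, 23843) ≈ -4.1941e-5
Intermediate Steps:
Pow(Add(Function('M')(-151, -16), -22937), -1) = Pow(Add(Mul(6, -151), -22937), -1) = Pow(Add(-906, -22937), -1) = Pow(-23843, -1) = Rational(-1, 23843)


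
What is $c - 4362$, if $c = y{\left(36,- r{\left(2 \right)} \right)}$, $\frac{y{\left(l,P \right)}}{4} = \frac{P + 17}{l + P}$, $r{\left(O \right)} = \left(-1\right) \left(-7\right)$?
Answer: $- \frac{126458}{29} \approx -4360.6$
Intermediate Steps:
$r{\left(O \right)} = 7$
$y{\left(l,P \right)} = \frac{4 \left(17 + P\right)}{P + l}$ ($y{\left(l,P \right)} = 4 \frac{P + 17}{l + P} = 4 \frac{17 + P}{P + l} = \frac{4 \left(17 + P\right)}{P + l}$)
$c = \frac{40}{29}$ ($c = \frac{4 \left(17 - 7\right)}{\left(-1\right) 7 + 36} = \frac{4 \left(17 - 7\right)}{-7 + 36} = 4 \cdot \frac{1}{29} \cdot 10 = \frac{40}{29} \approx 1.3793$)
$c - 4362 = \frac{40}{29} - 4362 = - \frac{126458}{29}$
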